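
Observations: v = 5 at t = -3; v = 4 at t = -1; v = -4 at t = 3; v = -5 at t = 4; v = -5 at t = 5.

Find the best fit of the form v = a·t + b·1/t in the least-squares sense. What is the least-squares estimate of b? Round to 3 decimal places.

b = -3.212

With design matrix X, XᵀX = [[60, 5]; [5, 4769/3600]] and Xᵀv = [-76, -37/4]ᵀ.
Determinant 60·(4769/3600) − 5² = 3269/60.
a = ((-76)·(4769/3600) − 5·(-37/4))/(3269/60) = -6998/7005; b = (60·(-37/4) − 5·(-76))/(3269/60) = -1500/467.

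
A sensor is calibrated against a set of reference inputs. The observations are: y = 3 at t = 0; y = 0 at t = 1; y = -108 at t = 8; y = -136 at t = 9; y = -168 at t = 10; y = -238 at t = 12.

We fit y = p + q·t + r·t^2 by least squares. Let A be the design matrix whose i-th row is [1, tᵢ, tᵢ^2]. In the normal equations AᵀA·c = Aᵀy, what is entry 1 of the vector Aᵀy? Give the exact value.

-647

Entry 1 ↔ basis 1, so (Aᵀy)_{1} = Σᵢ yᵢ = (1)·(3) + (1)·(0) + (1)·(-108) + (1)·(-136) + (1)·(-168) + (1)·(-238) = -647.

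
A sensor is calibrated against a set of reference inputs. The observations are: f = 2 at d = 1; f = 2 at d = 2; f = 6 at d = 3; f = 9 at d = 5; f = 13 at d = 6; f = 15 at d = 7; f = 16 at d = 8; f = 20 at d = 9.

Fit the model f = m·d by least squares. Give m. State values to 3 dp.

Compute the Gram sums: Σd·d = 269.
And Σd·f = 560.
m = 560/269 = 2.08178.

m = 2.082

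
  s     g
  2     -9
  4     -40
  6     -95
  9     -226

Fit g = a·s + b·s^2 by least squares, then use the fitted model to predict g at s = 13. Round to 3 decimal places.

Forming XᵀX = [[137, 1017]; [1017, 8129]] and Xᵀg = [-2782, -22402]ᵀ gives XᵀX·[a, b]ᵀ = Xᵀg.
det = 137·8129 − 1017² = 79384.
a = ((-2782)·8129 − 1017·(-22402))/79384 = 41989/19846; b = (137·(-22402) − 1017·(-2782))/79384 = -59945/19846.
At s = 13: ĝ = (41989/19846)·(13) + (-59945/19846)·(169) = -4792424/9923.

ĝ = -482.961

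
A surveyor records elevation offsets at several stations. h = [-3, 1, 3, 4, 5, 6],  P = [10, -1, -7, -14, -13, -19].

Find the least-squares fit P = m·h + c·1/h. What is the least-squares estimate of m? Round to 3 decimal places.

m = -3.118

XᵀX·[m, c]ᵀ = XᵀP reads: 96·m + 6·c = -287;  6·m + (541/400)·c = -239/15.
(Σh·h = 96, Σh·1/h = 6, Σ1/h·1/h = 541/400, Σh·P = -287, Σ1/h·P = -239/15.)
Eliminating c: (541/400)·(row 1) − 6·(row 2) gives (2346/25)·m = (541/400)·(-287) − 6·(-239/15) = -117027/400, so m = -39009/12512.
Then c = ((-239/15) − 6·(-39009/12512))/(541/400) = 2405/1173.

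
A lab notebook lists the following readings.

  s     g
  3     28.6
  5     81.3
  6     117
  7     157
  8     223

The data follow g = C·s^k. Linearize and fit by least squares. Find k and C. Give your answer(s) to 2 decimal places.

Let Y = ln g. Fitting Y = k·ln s + ln C by least squares:
Σln s = 8.5252, Σ(ln s)² = 15.1183, Σln g = 22.9771, Σln s·ln g = 40.3782.
Equations: 15.1183·k + 8.5252·ln C = 40.3782;  8.5252·k + 5·ln C = 22.9771.
Δ = 15.1183·5 − (8.5252)² = 2.9130; k = (40.3782·5 − 8.5252·22.9771)/2.9130 = 2.06216, ln C = (15.1183·22.9771 − 8.5252·40.3782)/2.9130 = 1.07939, so C = exp(1.07939) = 2.94287.

k = 2.06, C = 2.94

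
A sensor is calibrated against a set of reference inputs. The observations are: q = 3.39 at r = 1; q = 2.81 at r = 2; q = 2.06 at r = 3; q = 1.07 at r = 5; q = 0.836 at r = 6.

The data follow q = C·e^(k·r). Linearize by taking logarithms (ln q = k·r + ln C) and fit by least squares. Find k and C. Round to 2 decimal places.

Let Y = ln q. Fitting Y = k·r + ln C by least squares:
Σr = 17.0000, Σ(r)² = 75.0000, Σln q = 2.8653, Σr·ln q = 4.7189.
Equations: 75.0000·k + 17.0000·ln C = 4.7189;  17.0000·k + 5·ln C = 2.8653.
Δ = 75.0000·5 − (17.0000)² = 86.0000; k = (4.7189·5 − 17.0000·2.8653)/86.0000 = -0.29204, ln C = (75.0000·2.8653 − 17.0000·4.7189)/86.0000 = 1.56597, so C = exp(1.56597) = 4.78732.

k = -0.29, C = 4.79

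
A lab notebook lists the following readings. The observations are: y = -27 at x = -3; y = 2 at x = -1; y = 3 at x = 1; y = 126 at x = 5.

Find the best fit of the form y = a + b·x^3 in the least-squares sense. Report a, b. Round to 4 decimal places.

Sums needed: Σ1 = 4, Σx^3 = 98, Σx^3·x^3 = 16356.
For Mᵀy: Σy = 104, Σx^3·y = 16480.
Eliminating b: 16356·(row 1) − 98·(row 2) gives 55820·a = 16356·104 − 98·16480 = 85984, so a = 21496/13955.
Then b = (16480 − 98·(21496/13955))/16356 = 13932/13955.

a = 1.5404, b = 0.9984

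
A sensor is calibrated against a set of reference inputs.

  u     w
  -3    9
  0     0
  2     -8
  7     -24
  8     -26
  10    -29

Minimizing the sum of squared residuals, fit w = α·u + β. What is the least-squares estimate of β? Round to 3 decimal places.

Normal-equation sums: Σu·u = 226, Σu = 24, Σ1 = 6.
For Aᵀw: Σu·w = -709, Σw = -78.
So AᵀA·[α, β]ᵀ = Aᵀw: [[226, 24]; [24, 6]]·[α, β]ᵀ = [-709, -78]ᵀ.
Eliminating β: 6·(row 1) − 24·(row 2) gives 780·α = 6·(-709) − 24·(-78) = -2382, so α = -397/130.
Then β = ((-78) − 24·(-397/130))/6 = -51/65.

β = -0.785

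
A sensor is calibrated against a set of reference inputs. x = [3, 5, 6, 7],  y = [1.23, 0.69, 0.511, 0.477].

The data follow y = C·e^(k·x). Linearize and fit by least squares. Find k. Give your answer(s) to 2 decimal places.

Linearized form: ln y = k·x + ln C. From the 4 transformed points,
Σx = 21.0000, Σ(x)² = 119.0000, Σln y = -1.5757, Σx·ln y = -10.4443.
Equations: 119.0000·k + 21.0000·ln C = -10.4443;  21.0000·k + 4·ln C = -1.5757.
Slope k = (n·Σx·ln y − Σx·Σln y)/(n·Σ(x)² − (Σx)²) = (4·-10.4443 − 21.0000·-1.5757)/35.0000 = -0.24823; ln C = (Σln y − k·Σx)/n = 0.90927.

k = -0.25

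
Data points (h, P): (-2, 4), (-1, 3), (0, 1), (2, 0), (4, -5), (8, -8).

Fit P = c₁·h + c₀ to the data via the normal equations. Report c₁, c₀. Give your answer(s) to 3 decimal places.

c₁ = -1.247, c₀ = 1.453

Sums needed: Σh·h = 89, Σh = 11, Σ1 = 6.
For MᵀP: Σh·P = -95, ΣP = -5.
Eliminating c₀: 6·(row 1) − 11·(row 2) gives 413·c₁ = 6·(-95) − 11·(-5) = -515, so c₁ = -515/413.
Then c₀ = ((-5) − 11·(-515/413))/6 = 600/413.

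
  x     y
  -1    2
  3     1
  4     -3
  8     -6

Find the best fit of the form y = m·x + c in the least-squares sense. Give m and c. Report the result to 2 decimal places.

With design matrix M, MᵀM = [[90, 14]; [14, 4]] and Mᵀy = [-59, -6]ᵀ.
det = 90·4 − 14² = 164.
m = ((-59)·4 − 14·(-6))/164 = -38/41; c = (90·(-6) − 14·(-59))/164 = 143/82.

m = -0.93, c = 1.74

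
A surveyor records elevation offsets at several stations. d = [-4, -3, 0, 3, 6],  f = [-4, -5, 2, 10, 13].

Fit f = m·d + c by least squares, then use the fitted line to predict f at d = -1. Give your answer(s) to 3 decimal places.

f̂ = 0.517

The normal equations are: 70·m + 2·c = 139;  2·m + 5·c = 16.
det = 70·5 − 2² = 346.
m = (139·5 − 2·16)/346 = 663/346; c = (70·16 − 2·139)/346 = 421/173.
At d = -1: f̂ = (663/346)·(-1) + (421/173)·(1) = 179/346.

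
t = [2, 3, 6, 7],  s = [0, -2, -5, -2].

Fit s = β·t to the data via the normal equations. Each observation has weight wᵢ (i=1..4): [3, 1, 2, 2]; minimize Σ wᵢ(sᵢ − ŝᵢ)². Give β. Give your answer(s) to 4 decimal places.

Normal-equation sums: Σwᵢ·t·t = 191.
Right-hand side: Σwᵢ·t·s = -94.
Normal equations: [[191]]·[β]ᵀ = [-94]ᵀ.
Hence β = -94 / 191 ≈ -0.492147.

β = -0.4921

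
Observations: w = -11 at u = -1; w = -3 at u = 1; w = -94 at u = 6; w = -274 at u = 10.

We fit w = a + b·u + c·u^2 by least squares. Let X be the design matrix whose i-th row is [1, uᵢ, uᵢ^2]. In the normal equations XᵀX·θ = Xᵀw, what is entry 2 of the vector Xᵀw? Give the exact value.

-3296

Entry 2 ↔ basis u, so (Xᵀw)_{2} = Σᵢ (u)·wᵢ = (-1)·(-11) + (1)·(-3) + (6)·(-94) + (10)·(-274) = -3296.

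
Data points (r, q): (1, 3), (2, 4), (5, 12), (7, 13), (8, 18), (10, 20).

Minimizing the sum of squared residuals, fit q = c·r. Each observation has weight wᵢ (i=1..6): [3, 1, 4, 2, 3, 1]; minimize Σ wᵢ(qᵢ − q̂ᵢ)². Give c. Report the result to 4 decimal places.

The normal system AᵀWA·[c]ᵀ = AᵀWq is [[497]]·[c]ᵀ = [1071]ᵀ.
Hence c = 1071 / 497 ≈ 2.15493.

c = 2.1549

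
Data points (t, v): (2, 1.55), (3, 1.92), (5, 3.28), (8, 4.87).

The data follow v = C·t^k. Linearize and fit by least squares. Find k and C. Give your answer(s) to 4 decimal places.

Let Y = ln v. Fitting Y = k·ln t + ln C by least squares:
Σln t = 5.4806, Σ(ln t)² = 8.6018, Σln v = 3.8615, Σln t·ln v = 6.2241.
Equations: 8.6018·k + 5.4806·ln C = 6.2241;  5.4806·k + 4·ln C = 3.8615.
Slope k = (n·Σln t·ln v − Σln t·Σln v)/(n·Σ(ln t)² − (Σln t)²) = (4·6.2241 − 5.4806·3.8615)/4.3697 = 0.85429; ln C = (Σln v − k·Σln t)/n = -0.20514, so C = exp(-0.20514) = 0.81454.

k = 0.8543, C = 0.8145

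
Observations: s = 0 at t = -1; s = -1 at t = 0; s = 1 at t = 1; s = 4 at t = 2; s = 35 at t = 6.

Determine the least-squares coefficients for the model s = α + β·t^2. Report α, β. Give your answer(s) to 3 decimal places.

α = -0.497, β = 0.988

Forming MᵀM = [[5, 42]; [42, 1314]] and Mᵀs = [39, 1277]ᵀ gives MᵀM·[α, β]ᵀ = Mᵀs.
det = 5·1314 − 42² = 4806.
α = (39·1314 − 42·1277)/4806 = -398/801; β = (5·1277 − 42·39)/4806 = 4747/4806.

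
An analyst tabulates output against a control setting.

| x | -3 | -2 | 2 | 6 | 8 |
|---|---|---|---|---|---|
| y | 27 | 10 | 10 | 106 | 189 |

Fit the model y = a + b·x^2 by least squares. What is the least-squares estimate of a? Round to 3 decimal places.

From the data, Σ1 = 5, Σx^2 = 117, Σx^2·x^2 = 5505.
Right-hand side: Σy = 342, Σx^2·y = 16235.
Normal equations: [[5, 117]; [117, 5505]]·[a, b]ᵀ = [342, 16235]ᵀ.
det = 5·5505 − 117² = 13836.
a = (342·5505 − 117·16235)/13836 = -5595/4612; b = (5·16235 − 117·342)/13836 = 41161/13836.

a = -1.213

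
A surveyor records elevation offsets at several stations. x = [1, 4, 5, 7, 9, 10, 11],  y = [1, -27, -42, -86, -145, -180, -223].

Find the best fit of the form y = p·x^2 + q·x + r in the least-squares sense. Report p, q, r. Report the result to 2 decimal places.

The normal equations are: 34485·p + 3593·q + 393·r = -62423;  3593·p + 393·q + 47·r = -6477;  393·p + 47·q + 7·r = -702.
(Σx^2·x^2 = 34485, Σx^2·x = 3593, Σx^2 = 393, Σx·x = 393, Σx = 47, Σ1 = 7, Σx^2·y = -62423, Σx·y = -6477, Σy = -702.)
Inverting the 3×3 Gram matrix, [p, q, r]ᵀ = [-345575/178738, 188045/178738, 107056/89369]ᵀ.

p = -1.93, q = 1.05, r = 1.20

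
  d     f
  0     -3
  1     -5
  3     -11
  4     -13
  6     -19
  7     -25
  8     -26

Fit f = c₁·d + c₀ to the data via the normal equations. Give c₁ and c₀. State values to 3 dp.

c₁ = -2.997, c₀ = -2.154

From the data, Σd·d = 175, Σd = 29, Σ1 = 7.
Moment sums: Σd·f = -587, Σf = -102.
XᵀX·[c₁, c₀]ᵀ = Xᵀf becomes [[175, 29]; [29, 7]]·[c₁, c₀]ᵀ = [-587, -102]ᵀ.
Determinant 175·7 − 29² = 384.
c₁ = ((-587)·7 − 29·(-102))/384 = -1151/384; c₀ = (175·(-102) − 29·(-587))/384 = -827/384.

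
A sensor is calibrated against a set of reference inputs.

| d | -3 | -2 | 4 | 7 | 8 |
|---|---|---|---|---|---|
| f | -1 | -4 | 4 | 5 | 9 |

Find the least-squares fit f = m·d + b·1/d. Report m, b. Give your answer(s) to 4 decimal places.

With design matrix X, XᵀX = [[142, 5]; [5, 12973/28224]] and Xᵀf = [134, 869/168]ᵀ.
Eliminating b: (12973/28224)·(row 1) − 5·(row 2) gives (568283/14112)·m = (12973/28224)·134 − 5·(869/168) = 504211/14112, so m = 504211/568283.
Then b = ((869/168) − 5·(504211/568283))/(12973/28224) = 910392/568283.

m = 0.8873, b = 1.6020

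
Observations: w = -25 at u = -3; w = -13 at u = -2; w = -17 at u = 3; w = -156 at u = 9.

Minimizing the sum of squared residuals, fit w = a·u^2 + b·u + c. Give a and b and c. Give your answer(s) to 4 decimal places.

Setting ∂/∂a … = 0 gives: 6739·a + 721·b + 103·c = -13066;  721·a + 103·b + 7·c = -1354;  103·a + 7·b + 4·c = -211.
Solving the 3×3 system (Gaussian elimination) gives a = -35593/17436, b = 22885/17436, c = -7213/2906.

a = -2.0414, b = 1.3125, c = -2.4821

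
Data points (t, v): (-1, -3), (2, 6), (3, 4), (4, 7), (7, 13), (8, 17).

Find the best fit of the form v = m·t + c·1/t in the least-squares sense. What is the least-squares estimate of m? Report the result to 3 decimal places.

Forming XᵀX = [[143, 6]; [6, 41197/28224]] and Xᵀv = [282, 2195/168]ᵀ gives XᵀX·[m, c]ᵀ = Xᵀv.
Determinant 143·(41197/28224) − 6² = 4875107/28224.
m = (282·(41197/28224) − 6·(2195/168))/(4875107/28224) = 9404994/4875107; c = (143·(2195/168) − 6·282)/(4875107/28224) = 4977672/4875107.

m = 1.929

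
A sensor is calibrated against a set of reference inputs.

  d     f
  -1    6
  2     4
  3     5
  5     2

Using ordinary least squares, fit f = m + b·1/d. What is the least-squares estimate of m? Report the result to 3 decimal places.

AᵀA·[m, b]ᵀ = Aᵀf reads: 4·m + (1/30)·b = 17;  (1/30)·m + (1261/900)·b = -29/15.
Determinant 4·(1261/900) − (1/30)² = 1681/300.
m = (17·(1261/900) − (1/30)·(-29/15))/(1681/300) = 7165/1681; b = (4·(-29/15) − (1/30)·17)/(1681/300) = -2490/1681.

m = 4.262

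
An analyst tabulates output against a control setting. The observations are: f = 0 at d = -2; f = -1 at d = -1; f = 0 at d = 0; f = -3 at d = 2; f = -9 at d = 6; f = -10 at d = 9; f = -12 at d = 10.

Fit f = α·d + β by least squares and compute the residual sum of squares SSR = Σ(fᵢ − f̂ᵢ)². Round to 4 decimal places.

The normal equations are: 226·α + 24·β = -269;  24·α + 7·β = -35.
(Σd·d = 226, Σd = 24, Σ1 = 7, Σd·f = -269, Σf = -35.)
Δ = 226·7 − 24² = 1006.
α = ((-269)·7 − 24·(-35))/1006 = -1043/1006; β = (226·(-35) − 24·(-269))/1006 = -727/503.
Residuals: -316/503, -595/1006, 727/503, 261/503, -671/503, 781/1006, -94/503; SSR = 5553/1006.

SSR = 5.5199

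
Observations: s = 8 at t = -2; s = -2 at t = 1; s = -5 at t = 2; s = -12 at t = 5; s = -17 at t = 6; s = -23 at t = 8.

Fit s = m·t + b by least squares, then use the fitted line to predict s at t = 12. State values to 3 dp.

Forming AᵀA = [[134, 20]; [20, 6]] and Aᵀs = [-374, -51]ᵀ gives AᵀA·[m, b]ᵀ = Aᵀs.
Determinant 134·6 − 20² = 404.
m = ((-374)·6 − 20·(-51))/404 = -306/101; b = (134·(-51) − 20·(-374))/404 = 323/202.
At t = 12: ŝ = (-306/101)·(12) + (323/202)·(1) = -7021/202.

ŝ = -34.757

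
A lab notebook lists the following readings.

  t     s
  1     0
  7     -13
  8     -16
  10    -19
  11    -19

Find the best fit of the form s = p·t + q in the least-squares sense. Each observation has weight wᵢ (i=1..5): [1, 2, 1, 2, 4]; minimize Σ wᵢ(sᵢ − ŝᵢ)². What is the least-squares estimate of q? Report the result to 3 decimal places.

q = 0.699

Normal-equation sums: Σwᵢ·t·t = 847, Σwᵢ·t = 87, Σwᵢ·1 = 10.
For AᵀWs: Σwᵢ·t·s = -1526, Σwᵢ·s = -156.
Normal equations: [[847, 87]; [87, 10]]·[p, q]ᵀ = [-1526, -156]ᵀ.
Eliminating q: 10·(row 1) − 87·(row 2) gives 901·p = 10·(-1526) − 87·(-156) = -1688, so p = -1688/901.
Then q = ((-156) − 87·(-1688/901))/10 = 630/901.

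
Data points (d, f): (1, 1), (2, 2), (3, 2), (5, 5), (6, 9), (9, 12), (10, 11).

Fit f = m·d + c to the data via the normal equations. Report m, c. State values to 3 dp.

m = 1.298, c = -0.677

From the data, Σd·d = 256, Σd = 36, Σ1 = 7.
Moment sums: Σd·f = 308, Σf = 42.
det = 256·7 − 36² = 496.
m = (308·7 − 36·42)/496 = 161/124; c = (256·42 − 36·308)/496 = -21/31.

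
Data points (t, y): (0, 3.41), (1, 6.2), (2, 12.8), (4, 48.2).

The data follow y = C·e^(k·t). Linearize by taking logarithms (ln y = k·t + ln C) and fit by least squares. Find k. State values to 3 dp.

Taking logs, ln y = k·t + ln C, so regress ln y on t.
Σt = 7.0000, Σ(t)² = 21.0000, Σln y = 9.4761, Σt·ln y = 22.4249.
Equations: 21.0000·k + 7.0000·ln C = 22.4249;  7.0000·k + 4·ln C = 9.4761.
Δ = 21.0000·4 − (7.0000)² = 35.0000; k = (22.4249·4 − 7.0000·9.4761)/35.0000 = 0.66763, ln C = (21.0000·9.4761 − 7.0000·22.4249)/35.0000 = 1.20066.

k = 0.668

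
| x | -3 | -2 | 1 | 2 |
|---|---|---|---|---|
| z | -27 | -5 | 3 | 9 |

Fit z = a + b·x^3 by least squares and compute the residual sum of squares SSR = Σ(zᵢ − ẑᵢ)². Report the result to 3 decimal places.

The normal system MᵀM·[a, b]ᵀ = Mᵀz is [[4, -26]; [-26, 858]]·[a, b]ᵀ = [-20, 844]ᵀ.
det = 4·858 − (-26)² = 2756.
a = ((-20)·858 − (-26)·844)/2756 = 92/53; b = (4·844 − (-26)·(-20))/2756 = 714/689.
Residuals: -521/689, 1071/689, 157/689, -707/689; SSR = 2820/689.

SSR = 4.093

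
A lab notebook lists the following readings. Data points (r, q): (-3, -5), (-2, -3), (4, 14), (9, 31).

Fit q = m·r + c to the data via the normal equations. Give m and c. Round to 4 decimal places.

Compute the Gram sums: Σr·r = 110, Σr = 8, Σ1 = 4.
And Σr·q = 356, Σq = 37.
Normal equations: [[110, 8]; [8, 4]]·[m, c]ᵀ = [356, 37]ᵀ.
Δ = 110·4 − 8² = 376.
m = (356·4 − 8·37)/376 = 3; c = (110·37 − 8·356)/376 = 13/4.

m = 3.0000, c = 3.2500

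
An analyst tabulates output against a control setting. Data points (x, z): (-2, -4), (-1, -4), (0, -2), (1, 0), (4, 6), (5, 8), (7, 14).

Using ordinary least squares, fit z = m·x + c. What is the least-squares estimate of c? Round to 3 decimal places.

c = -1.487

Normal-equation sums: Σx·x = 96, Σx = 14, Σ1 = 7.
Right-hand side: Σx·z = 174, Σz = 18.
MᵀM·[m, c]ᵀ = Mᵀz becomes [[96, 14]; [14, 7]]·[m, c]ᵀ = [174, 18]ᵀ.
det = 96·7 − 14² = 476.
m = (174·7 − 14·18)/476 = 69/34; c = (96·18 − 14·174)/476 = -177/119.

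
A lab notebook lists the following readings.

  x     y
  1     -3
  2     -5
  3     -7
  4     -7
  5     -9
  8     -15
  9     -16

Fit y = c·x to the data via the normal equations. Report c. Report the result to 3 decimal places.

c = -1.855

MᵀM·[c]ᵀ = Mᵀy reads: 200·c = -371.
(Σx·x = 200, Σx·y = -371.)
c = (-371)/200 = -1.855.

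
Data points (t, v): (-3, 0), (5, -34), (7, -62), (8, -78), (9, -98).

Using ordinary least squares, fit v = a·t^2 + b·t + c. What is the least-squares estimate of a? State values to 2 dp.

a = -0.97

Setting ∂/∂a … = 0 gives: 13764·a + 1682·b + 228·c = -16818;  1682·a + 228·b + 26·c = -2110;  228·a + 26·b + 5·c = -272.
Row-reducing yields a = -80497/82579, b = -188397/82579, c = 158030/82579.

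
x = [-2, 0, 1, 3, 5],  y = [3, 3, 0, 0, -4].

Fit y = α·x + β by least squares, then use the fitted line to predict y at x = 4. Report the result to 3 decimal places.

MᵀM·[α, β]ᵀ = Mᵀy reads: 39·α + 7·β = -26;  7·α + 5·β = 2.
(Σx·x = 39, Σx = 7, Σ1 = 5, Σx·y = -26, Σy = 2.)
Eliminating β: 5·(row 1) − 7·(row 2) gives 146·α = 5·(-26) − 7·2 = -144, so α = -72/73.
Then β = (2 − 7·(-72/73))/5 = 130/73.
At x = 4: ŷ = (-72/73)·(4) + (130/73)·(1) = -158/73.

ŷ = -2.164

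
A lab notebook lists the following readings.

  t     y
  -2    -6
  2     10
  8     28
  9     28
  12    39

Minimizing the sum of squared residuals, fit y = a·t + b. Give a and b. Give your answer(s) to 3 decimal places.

a = 3.120, b = 1.707

From the data, Σt·t = 297, Σt = 29, Σ1 = 5.
Right-hand side: Σt·y = 976, Σy = 99.
So MᵀM·[a, b]ᵀ = Mᵀy: [[297, 29]; [29, 5]]·[a, b]ᵀ = [976, 99]ᵀ.
Determinant 297·5 − 29² = 644.
a = (976·5 − 29·99)/644 = 287/92; b = (297·99 − 29·976)/644 = 157/92.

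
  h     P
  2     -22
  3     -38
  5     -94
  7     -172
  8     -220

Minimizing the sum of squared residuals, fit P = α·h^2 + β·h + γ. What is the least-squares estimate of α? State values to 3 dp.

Compute the Gram sums: Σh^2·h^2 = 7219, Σh^2·h = 1015, Σh^2 = 151, Σh·h = 151, Σh = 25, Σ1 = 5.
For AᵀP: Σh^2·P = -25288, Σh·P = -3592, ΣP = -546.
Inverting the 3×3 Gram matrix, [α, β, γ]ᵀ = [-149/49, -1749/637, -2318/637]ᵀ.

α = -3.041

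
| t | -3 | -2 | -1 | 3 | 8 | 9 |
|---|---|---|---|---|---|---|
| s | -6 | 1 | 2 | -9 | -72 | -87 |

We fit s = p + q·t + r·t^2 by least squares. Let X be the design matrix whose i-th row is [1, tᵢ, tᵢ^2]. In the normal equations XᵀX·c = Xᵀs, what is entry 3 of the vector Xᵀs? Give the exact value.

-11784

Entry 3 ↔ basis t^2, so (Xᵀs)_{3} = Σᵢ (t^2)·sᵢ = (9)·(-6) + (4)·(1) + (1)·(2) + (9)·(-9) + (64)·(-72) + (81)·(-87) = -11784.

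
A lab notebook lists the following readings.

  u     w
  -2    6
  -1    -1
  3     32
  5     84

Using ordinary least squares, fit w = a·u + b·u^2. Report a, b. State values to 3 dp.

Normal-equation sums: Σu·u = 39, Σu·u^2 = 143, Σu^2·u^2 = 723.
Right-hand side: Σu·w = 505, Σu^2·w = 2411.
MᵀM·[a, b]ᵀ = Mᵀw becomes [[39, 143]; [143, 723]]·[a, b]ᵀ = [505, 2411]ᵀ.
Δ = 39·723 − 143² = 7748.
a = (505·723 − 143·2411)/7748 = 10171/3874; b = (39·2411 − 143·505)/7748 = 839/298.

a = 2.625, b = 2.815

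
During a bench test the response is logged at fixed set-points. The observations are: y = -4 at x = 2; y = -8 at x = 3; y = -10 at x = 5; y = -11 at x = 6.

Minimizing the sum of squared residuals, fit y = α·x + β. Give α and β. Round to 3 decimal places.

Setting ∂/∂α … = 0 gives: 74·α + 16·β = -148;  16·α + 4·β = -33.
(Σx·x = 74, Σx = 16, Σ1 = 4, Σx·y = -148, Σy = -33.)
Δ = 74·4 − 16² = 40.
α = ((-148)·4 − 16·(-33))/40 = -8/5; β = (74·(-33) − 16·(-148))/40 = -37/20.

α = -1.600, β = -1.850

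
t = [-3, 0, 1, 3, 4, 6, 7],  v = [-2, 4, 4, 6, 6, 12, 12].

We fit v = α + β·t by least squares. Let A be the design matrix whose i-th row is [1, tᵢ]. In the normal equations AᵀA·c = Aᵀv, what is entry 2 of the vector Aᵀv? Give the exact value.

208

Entry 2 ↔ basis t, so (Aᵀv)_{2} = Σᵢ (t)·vᵢ = (-3)·(-2) + (0)·(4) + (1)·(4) + (3)·(6) + (4)·(6) + (6)·(12) + (7)·(12) = 208.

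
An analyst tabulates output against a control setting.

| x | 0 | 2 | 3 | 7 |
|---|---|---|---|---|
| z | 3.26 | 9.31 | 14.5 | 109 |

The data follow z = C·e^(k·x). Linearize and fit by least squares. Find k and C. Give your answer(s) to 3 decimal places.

With ln zᵢ as the transformed response and xᵢ as the regressor:
XᵀX = [[62.0000, 12.0000]; [12.0000, 4]], rhs = [45.3241, 10.7783]ᵀ  (here Σx = 12.0000, Σ(x)² = 62.0000, Σln z = 10.7783, Σx·ln z = 45.3241).
Solving (det = 104.0000): k = 0.49958, ln C = 1.19583, so C = exp(1.19583) = 3.30631.

k = 0.500, C = 3.306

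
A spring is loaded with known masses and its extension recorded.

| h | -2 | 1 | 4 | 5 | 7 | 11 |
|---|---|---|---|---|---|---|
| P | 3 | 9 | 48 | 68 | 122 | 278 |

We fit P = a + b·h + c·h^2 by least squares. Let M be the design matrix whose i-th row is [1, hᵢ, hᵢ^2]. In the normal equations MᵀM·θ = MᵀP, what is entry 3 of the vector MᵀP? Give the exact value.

Entry 3 ↔ basis h^2, so (MᵀP)_{3} = Σᵢ (h^2)·Pᵢ = (4)·(3) + (1)·(9) + (16)·(48) + (25)·(68) + (49)·(122) + (121)·(278) = 42105.

42105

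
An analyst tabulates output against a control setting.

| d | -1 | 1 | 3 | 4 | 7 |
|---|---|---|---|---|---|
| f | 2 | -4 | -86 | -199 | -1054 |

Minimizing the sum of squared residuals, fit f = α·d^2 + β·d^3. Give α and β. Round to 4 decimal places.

α = -0.4470, β = -3.0088

The normal system XᵀX·[α, β]ᵀ = Xᵀf is [[2740, 18074]; [18074, 122476]]·[α, β]ᵀ = [-55606, -376586]ᵀ.
Determinant 2740·122476 − 18074² = 8914764.
α = ((-55606)·122476 − 18074·(-376586))/8914764 = -332091/742897; β = (2740·(-376586) − 18074·(-55606))/8914764 = -2235233/742897.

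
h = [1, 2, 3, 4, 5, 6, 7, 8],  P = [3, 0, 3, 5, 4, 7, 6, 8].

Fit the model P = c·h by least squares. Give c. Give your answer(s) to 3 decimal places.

c = 0.980

Forming AᵀA = [[204]] and AᵀP = [200]ᵀ gives AᵀA·[c]ᵀ = AᵀP.
Hence c = 200 / 204 ≈ 0.980392.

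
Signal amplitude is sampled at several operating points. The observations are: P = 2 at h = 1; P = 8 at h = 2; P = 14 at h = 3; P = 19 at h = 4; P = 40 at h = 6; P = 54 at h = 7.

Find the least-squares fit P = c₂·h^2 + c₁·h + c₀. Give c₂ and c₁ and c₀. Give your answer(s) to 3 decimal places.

Sums needed: Σh^2·h^2 = 4051, Σh^2·h = 659, Σh^2 = 115, Σh·h = 115, Σh = 23, Σ1 = 6.
Right-hand side: Σh^2·P = 4550, Σh·P = 754, ΣP = 137.
So AᵀA·[c₂, c₁, c₀]ᵀ = AᵀP: [[4051, 659, 115]; [659, 115, 23]; [115, 23, 6]]·[c₂, c₁, c₀]ᵀ = [4550, 754, 137]ᵀ.
Inverting the 3×3 Gram matrix, [c₂, c₁, c₀]ᵀ = [61/70, 101/70, 3/5]ᵀ.

c₂ = 0.871, c₁ = 1.443, c₀ = 0.600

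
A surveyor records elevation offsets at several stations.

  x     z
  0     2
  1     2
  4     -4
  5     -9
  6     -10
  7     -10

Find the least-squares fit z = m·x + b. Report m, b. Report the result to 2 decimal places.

m = -2.00, b = 2.85

The normal system MᵀM·[m, b]ᵀ = Mᵀz is [[127, 23]; [23, 6]]·[m, b]ᵀ = [-189, -29]ᵀ.
Determinant 127·6 − 23² = 233.
m = ((-189)·6 − 23·(-29))/233 = -467/233; b = (127·(-29) − 23·(-189))/233 = 664/233.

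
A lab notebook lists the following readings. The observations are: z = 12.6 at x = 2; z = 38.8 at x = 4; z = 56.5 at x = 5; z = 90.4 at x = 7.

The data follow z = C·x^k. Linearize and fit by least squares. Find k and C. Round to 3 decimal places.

k = 1.586, C = 4.255

Taking logs, ln z = k·ln x + ln C, so regress ln z on ln x.
Σln x = 5.6348, Σ(ln x)² = 8.7791, Σln z = 14.7306, Σln x·ln z = 22.0856.
Equations: 8.7791·k + 5.6348·ln C = 22.0856;  5.6348·k + 4·ln C = 14.7306.
Δ = 8.7791·4 − (5.6348)² = 3.3656; k = (22.0856·4 − 5.6348·14.7306)/3.3656 = 1.58618, ln C = (8.7791·14.7306 − 5.6348·22.0856)/3.3656 = 1.44820, so C = exp(1.44820) = 4.25545.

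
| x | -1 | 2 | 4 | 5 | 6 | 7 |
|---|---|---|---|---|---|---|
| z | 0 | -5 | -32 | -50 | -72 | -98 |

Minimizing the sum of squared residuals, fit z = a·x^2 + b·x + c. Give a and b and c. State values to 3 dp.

AᵀA·[a, b, c]ᵀ = Aᵀz reads: 4595·a + 755·b + 131·c = -9176;  755·a + 131·b + 23·c = -1506;  131·a + 23·b + 6·c = -257.
(Σx^2·x^2 = 4595, Σx^2·x = 755, Σx^2 = 131, Σx·x = 131, Σx = 23, Σ1 = 6, Σx^2·z = -9176, Σx·z = -1506, Σz = -257.)
Solving the 3×3 system (Gaussian elimination) gives a = -63029/31152, b = -6751/31152, c = 5639/2596.

a = -2.023, b = -0.217, c = 2.172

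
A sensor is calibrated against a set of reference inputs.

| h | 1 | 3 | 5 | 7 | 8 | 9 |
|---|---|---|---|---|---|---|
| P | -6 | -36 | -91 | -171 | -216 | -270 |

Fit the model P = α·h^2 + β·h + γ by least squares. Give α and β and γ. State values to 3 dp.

α = -2.907, β = -4.018, γ = 1.387

With design matrix A, AᵀA = [[13765, 1737, 229]; [1737, 229, 33]; [229, 33, 6]] and AᵀP = [-46678, -5924, -790]ᵀ.
Inverting the 3×3 Gram matrix, [α, β, γ]ᵀ = [-18617/6404, -128663/32020, 11106/8005]ᵀ.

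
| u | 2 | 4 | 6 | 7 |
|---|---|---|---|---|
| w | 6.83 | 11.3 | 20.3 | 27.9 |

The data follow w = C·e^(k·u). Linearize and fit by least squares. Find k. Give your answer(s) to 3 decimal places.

Linearized form: ln w = k·u + ln C. From the 4 transformed points,
Σu = 19.0000, Σ(u)² = 105.0000, Σln w = 10.6854, Σu·ln w = 54.9060.
Equations: 105.0000·k + 19.0000·ln C = 54.9060;  19.0000·k + 4·ln C = 10.6854.
Δ = 105.0000·4 − (19.0000)² = 59.0000; k = (54.9060·4 − 19.0000·10.6854)/59.0000 = 0.28139, ln C = (105.0000·10.6854 − 19.0000·54.9060)/59.0000 = 1.33476.

k = 0.281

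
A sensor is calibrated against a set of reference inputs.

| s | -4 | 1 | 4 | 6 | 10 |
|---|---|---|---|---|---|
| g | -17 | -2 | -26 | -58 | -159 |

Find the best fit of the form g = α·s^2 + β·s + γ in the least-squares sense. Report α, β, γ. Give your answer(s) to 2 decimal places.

α = -1.49, β = -1.15, γ = 1.87

From the data, Σs^2·s^2 = 11809, Σs^2·s = 1217, Σs^2 = 169, Σs·s = 169, Σs = 17, Σ1 = 5.
Right-hand side: Σs^2·g = -18678, Σs·g = -1976, Σg = -262.
So MᵀM·[α, β, γ]ᵀ = Mᵀg: [[11809, 1217, 169]; [1217, 169, 17]; [169, 17, 5]]·[α, β, γ]ᵀ = [-18678, -1976, -262]ᵀ.
Row-reducing yields α = -246949/165804, β = -191461/165804, γ = 1259/674.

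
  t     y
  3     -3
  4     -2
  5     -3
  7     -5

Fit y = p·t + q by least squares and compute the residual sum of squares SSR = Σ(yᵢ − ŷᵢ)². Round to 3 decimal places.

Sums needed: Σt·t = 99, Σt = 19, Σ1 = 4.
Moment sums: Σt·y = -67, Σy = -13.
Normal equations: [[99, 19]; [19, 4]]·[p, q]ᵀ = [-67, -13]ᵀ.
Eliminating q: 4·(row 1) − 19·(row 2) gives 35·p = 4·(-67) − 19·(-13) = -21, so p = -3/5.
Then q = ((-13) − 19·(-3/5))/4 = -2/5.
Residuals: -4/5, 4/5, 2/5, -2/5; SSR = 8/5.

SSR = 1.600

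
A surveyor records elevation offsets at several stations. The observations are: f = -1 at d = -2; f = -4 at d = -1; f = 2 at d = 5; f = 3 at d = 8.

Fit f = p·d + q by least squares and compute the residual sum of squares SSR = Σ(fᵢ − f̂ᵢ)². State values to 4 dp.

SSR = 6.8116

Normal-equation sums: Σd·d = 94, Σd = 10, Σ1 = 4.
And Σd·f = 40, Σf = 0.
Determinant 94·4 − 10² = 276.
p = (40·4 − 10·0)/276 = 40/69; q = (94·0 − 10·40)/276 = -100/69.
Residuals: 37/23, -136/69, 38/69, -13/69; SSR = 470/69.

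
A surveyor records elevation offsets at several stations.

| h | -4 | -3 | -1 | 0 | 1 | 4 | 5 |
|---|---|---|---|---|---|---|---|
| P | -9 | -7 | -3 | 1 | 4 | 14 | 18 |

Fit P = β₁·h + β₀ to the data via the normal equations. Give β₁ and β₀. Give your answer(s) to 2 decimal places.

β₁ = 3.04, β₀ = 1.70

Setting ∂/∂β₁ … = 0 gives: 68·β₁ + 2·β₀ = 210;  2·β₁ + 7·β₀ = 18.
(Σh·h = 68, Σh = 2, Σ1 = 7, Σh·P = 210, ΣP = 18.)
Eliminating β₀: 7·(row 1) − 2·(row 2) gives 472·β₁ = 7·210 − 2·18 = 1434, so β₁ = 717/236.
Then β₀ = (18 − 2·(717/236))/7 = 201/118.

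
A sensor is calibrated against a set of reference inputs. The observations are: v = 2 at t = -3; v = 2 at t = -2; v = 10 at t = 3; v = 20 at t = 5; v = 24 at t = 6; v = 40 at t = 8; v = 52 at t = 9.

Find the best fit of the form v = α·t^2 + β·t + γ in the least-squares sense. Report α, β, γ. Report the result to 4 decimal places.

Sums needed: Σt^2·t^2 = 12756, Σt^2·t = 1574, Σt^2 = 228, Σt·t = 228, Σt = 26, Σ1 = 7.
For Aᵀv: Σt^2·v = 8252, Σt·v = 1052, Σv = 150.
Normal equations: [[12756, 1574, 228]; [1574, 228, 26]; [228, 26, 7]]·[α, β, γ]ᵀ = [8252, 1052, 150]ᵀ.
Solving the 3×3 system (Gaussian elimination) gives α = 28908/60109, β = 331934/300545, γ = 71354/42935.

α = 0.4809, β = 1.1044, γ = 1.6619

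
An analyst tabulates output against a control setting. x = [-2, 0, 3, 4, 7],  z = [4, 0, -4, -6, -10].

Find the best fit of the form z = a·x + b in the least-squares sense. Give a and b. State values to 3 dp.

The normal system AᵀA·[a, b]ᵀ = Aᵀz is [[78, 12]; [12, 5]]·[a, b]ᵀ = [-114, -16]ᵀ.
Eliminating b: 5·(row 1) − 12·(row 2) gives 246·a = 5·(-114) − 12·(-16) = -378, so a = -63/41.
Then b = ((-16) − 12·(-63/41))/5 = 20/41.

a = -1.537, b = 0.488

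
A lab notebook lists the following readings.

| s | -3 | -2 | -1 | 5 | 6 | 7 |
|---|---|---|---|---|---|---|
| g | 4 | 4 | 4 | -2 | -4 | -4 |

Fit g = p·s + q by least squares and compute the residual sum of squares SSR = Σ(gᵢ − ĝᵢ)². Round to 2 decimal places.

Sums needed: Σs·s = 124, Σs = 12, Σ1 = 6.
For Mᵀg: Σs·g = -86, Σg = 2.
So MᵀM·[p, q]ᵀ = Mᵀg: [[124, 12]; [12, 6]]·[p, q]ᵀ = [-86, 2]ᵀ.
Determinant 124·6 − 12² = 600.
p = ((-86)·6 − 12·2)/600 = -9/10; q = (124·2 − 12·(-86))/600 = 32/15.
Residuals: -5/6, 1/15, 29/30, 11/30, -11/15, 1/6; SSR = 7/3.

SSR = 2.33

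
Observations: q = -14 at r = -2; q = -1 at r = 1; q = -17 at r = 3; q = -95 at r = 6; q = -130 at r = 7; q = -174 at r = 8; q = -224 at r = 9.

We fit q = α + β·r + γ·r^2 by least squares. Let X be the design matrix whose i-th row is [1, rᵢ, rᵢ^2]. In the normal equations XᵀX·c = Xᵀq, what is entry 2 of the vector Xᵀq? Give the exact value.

Entry 2 ↔ basis r, so (Xᵀq)_{2} = Σᵢ (r)·qᵢ = (-2)·(-14) + (1)·(-1) + (3)·(-17) + (6)·(-95) + (7)·(-130) + (8)·(-174) + (9)·(-224) = -4912.

-4912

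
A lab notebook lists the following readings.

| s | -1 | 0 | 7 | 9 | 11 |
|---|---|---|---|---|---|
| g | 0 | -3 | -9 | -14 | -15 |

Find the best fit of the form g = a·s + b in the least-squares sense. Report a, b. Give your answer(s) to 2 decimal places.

a = -1.21, b = -1.93

Normal-equation sums: Σs·s = 252, Σs = 26, Σ1 = 5.
For Mᵀg: Σs·g = -354, Σg = -41.
MᵀM·[a, b]ᵀ = Mᵀg becomes [[252, 26]; [26, 5]]·[a, b]ᵀ = [-354, -41]ᵀ.
Δ = 252·5 − 26² = 584.
a = ((-354)·5 − 26·(-41))/584 = -88/73; b = (252·(-41) − 26·(-354))/584 = -141/73.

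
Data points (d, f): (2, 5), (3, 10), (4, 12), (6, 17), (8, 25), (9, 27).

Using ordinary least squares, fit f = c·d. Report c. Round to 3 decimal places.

From the data, Σd·d = 210.
And Σd·f = 633.
Normal equations: [[210]]·[c]ᵀ = [633]ᵀ.
c = 633/210 = 3.01429.

c = 3.014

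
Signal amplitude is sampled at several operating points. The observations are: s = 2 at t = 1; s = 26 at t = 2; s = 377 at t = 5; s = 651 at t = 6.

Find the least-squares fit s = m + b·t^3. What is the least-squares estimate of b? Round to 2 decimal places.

AᵀA·[m, b]ᵀ = Aᵀs reads: 4·m + 350·b = 1056;  350·m + 62346·b = 187951.
(Σ1 = 4, Σt^3 = 350, Σt^3·t^3 = 62346, Σs = 1056, Σt^3·s = 187951.)
Δ = 4·62346 − 350² = 126884.
m = (1056·62346 − 350·187951)/126884 = 27263/63442; b = (4·187951 − 350·1056)/126884 = 95551/31721.

b = 3.01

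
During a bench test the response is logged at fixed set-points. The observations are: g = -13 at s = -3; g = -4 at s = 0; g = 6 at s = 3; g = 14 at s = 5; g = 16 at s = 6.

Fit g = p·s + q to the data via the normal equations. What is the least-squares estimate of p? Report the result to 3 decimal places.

Normal-equation sums: Σs·s = 79, Σs = 11, Σ1 = 5.
And Σs·g = 223, Σg = 19.
det = 79·5 − 11² = 274.
p = (223·5 − 11·19)/274 = 453/137; q = (79·19 − 11·223)/274 = -476/137.

p = 3.307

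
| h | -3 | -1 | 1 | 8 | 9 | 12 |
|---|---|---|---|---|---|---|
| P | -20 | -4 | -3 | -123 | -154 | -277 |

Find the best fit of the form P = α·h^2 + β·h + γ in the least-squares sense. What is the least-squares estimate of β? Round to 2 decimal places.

β = 0.47

Sums needed: Σh^2·h^2 = 31476, Σh^2·h = 2942, Σh^2 = 300, Σh·h = 300, Σh = 26, Σ1 = 6.
For AᵀP: Σh^2·P = -60421, Σh·P = -5633, ΣP = -581.
AᵀA·[α, β, γ]ᵀ = AᵀP becomes [[31476, 2942, 300]; [2942, 300, 26]; [300, 26, 6]]·[α, β, γ]ᵀ = [-60421, -5633, -581]ᵀ.
Inverting the 3×3 Gram matrix, [α, β, γ]ᵀ = [-228437/117102, 18295/39034, -77681/58551]ᵀ.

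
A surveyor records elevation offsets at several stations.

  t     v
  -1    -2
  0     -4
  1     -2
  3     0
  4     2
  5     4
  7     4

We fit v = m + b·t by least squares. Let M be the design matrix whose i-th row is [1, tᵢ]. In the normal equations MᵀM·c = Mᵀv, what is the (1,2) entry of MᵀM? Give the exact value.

Row 1 ↔ basis 1, column 2 ↔ basis t, so (MᵀM)_{1,2} = Σᵢ t = (1)·(-1) + (1)·(0) + (1)·(1) + (1)·(3) + (1)·(4) + (1)·(5) + (1)·(7) = 19.

19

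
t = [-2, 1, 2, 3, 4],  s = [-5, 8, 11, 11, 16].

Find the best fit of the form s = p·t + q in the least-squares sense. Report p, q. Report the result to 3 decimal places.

Forming MᵀM = [[34, 8]; [8, 5]] and Mᵀs = [137, 41]ᵀ gives MᵀM·[p, q]ᵀ = Mᵀs.
det = 34·5 − 8² = 106.
p = (137·5 − 8·41)/106 = 357/106; q = (34·41 − 8·137)/106 = 149/53.

p = 3.368, q = 2.811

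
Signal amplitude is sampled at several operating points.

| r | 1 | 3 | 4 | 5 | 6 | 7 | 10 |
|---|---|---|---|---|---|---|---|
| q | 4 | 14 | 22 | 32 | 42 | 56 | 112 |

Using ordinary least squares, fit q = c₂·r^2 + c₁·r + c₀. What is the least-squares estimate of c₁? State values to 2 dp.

The normal equations are: 14660·c₂ + 1776·c₁ + 236·c₀ = 16738;  1776·c₂ + 236·c₁ + 36·c₀ = 2058;  236·c₂ + 36·c₁ + 7·c₀ = 282.
(Σr^2·r^2 = 14660, Σr^2·r = 1776, Σr^2 = 236, Σr·r = 236, Σr = 36, Σ1 = 7, Σr^2·q = 16738, Σr·q = 2058, Σq = 282.)
Inverting the 3×3 Gram matrix, [c₂, c₁, c₀]ᵀ = [22765/21658, 7107/21658, 34226/10829]ᵀ.

c₁ = 0.33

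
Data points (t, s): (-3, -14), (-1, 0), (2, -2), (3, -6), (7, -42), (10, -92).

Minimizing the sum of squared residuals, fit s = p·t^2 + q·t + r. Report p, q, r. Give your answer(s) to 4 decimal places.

From the data, Σt^2·t^2 = 12580, Σt^2·t = 1350, Σt^2 = 172, Σt·t = 172, Σt = 18, Σ1 = 6.
Right-hand side: Σt^2·s = -11446, Σt·s = -1194, Σs = -156.
So AᵀA·[p, q, r]ᵀ = Aᵀs: [[12580, 1350, 172]; [1350, 172, 18]; [172, 18, 6]]·[p, q, r]ᵀ = [-11446, -1194, -156]ᵀ.
Inverting the 3×3 Gram matrix, [p, q, r]ᵀ = [-163086/155299, 197175/155299, 45833/155299]ᵀ.

p = -1.0501, q = 1.2696, r = 0.2951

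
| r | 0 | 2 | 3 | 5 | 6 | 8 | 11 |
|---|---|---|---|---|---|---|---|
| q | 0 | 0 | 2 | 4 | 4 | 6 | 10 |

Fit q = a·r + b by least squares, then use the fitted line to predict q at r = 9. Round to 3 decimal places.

Entries of MᵀM: Σr·r = 259, Σr = 35, Σ1 = 7.
Right-hand side: Σr·q = 208, Σq = 26.
Δ = 259·7 − 35² = 588.
a = (208·7 − 35·26)/588 = 13/14; b = (259·26 − 35·208)/588 = -13/14.
At r = 9: q̂ = (13/14)·(9) + (-13/14)·(1) = 52/7.

q̂ = 7.429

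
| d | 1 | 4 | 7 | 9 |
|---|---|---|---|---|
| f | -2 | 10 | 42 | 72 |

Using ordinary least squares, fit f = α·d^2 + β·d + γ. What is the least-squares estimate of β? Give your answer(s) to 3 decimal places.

Setting ∂/∂α … = 0 gives: 9219·α + 1137·β + 147·γ = 8048;  1137·α + 147·β + 21·γ = 980;  147·α + 21·β + 4·γ = 122.
(Σd^2·d^2 = 9219, Σd^2·d = 1137, Σd^2 = 147, Σd·d = 147, Σd = 21, Σ1 = 4, Σd^2·f = 8048, Σd·f = 980, Σf = 122.)
Row-reducing yields α = 259/254, β = -683/762, γ = -288/127.

β = -0.896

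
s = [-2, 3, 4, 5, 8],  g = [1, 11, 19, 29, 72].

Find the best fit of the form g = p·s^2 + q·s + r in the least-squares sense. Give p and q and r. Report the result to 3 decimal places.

Normal-equation sums: Σs^2·s^2 = 5074, Σs^2·s = 720, Σs^2 = 118, Σs·s = 118, Σs = 18, Σ1 = 5.
And Σs^2·g = 5740, Σs·g = 828, Σg = 132.
Solving the 3×3 system (Gaussian elimination) gives p = 44366/43303, q = 40986/43303, r = -51388/43303.

p = 1.025, q = 0.946, r = -1.187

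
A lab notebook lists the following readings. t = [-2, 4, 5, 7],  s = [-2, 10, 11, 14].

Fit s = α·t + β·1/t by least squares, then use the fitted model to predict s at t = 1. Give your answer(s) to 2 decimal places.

AᵀA·[α, β]ᵀ = Aᵀs reads: 94·α + 4·β = 197;  4·α + (7309/19600)·β = 77/10.
(Σt·t = 94, Σt·1/t = 4, Σ1/t·1/t = 7309/19600, Σt·s = 197, Σ1/t·s = 77/10.)
det = 94·(7309/19600) − 4² = 186723/9800.
α = (197·(7309/19600) − 4·(77/10))/(186723/9800) = 278731/124482; β = (94·(77/10) − 4·197)/(186723/9800) = -209720/62241.
At t = 1: ŝ = (278731/124482)·(1) + (-209720/62241)·(1) = -46903/41494.

ŝ = -1.13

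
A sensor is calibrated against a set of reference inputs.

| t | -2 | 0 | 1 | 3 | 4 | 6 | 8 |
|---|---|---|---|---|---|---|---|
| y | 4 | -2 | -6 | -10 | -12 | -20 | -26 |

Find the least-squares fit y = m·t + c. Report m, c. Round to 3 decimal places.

Normal-equation sums: Σt·t = 130, Σt = 20, Σ1 = 7.
And Σt·y = -420, Σy = -72.
So XᵀX·[m, c]ᵀ = Xᵀy: [[130, 20]; [20, 7]]·[m, c]ᵀ = [-420, -72]ᵀ.
Determinant 130·7 − 20² = 510.
m = ((-420)·7 − 20·(-72))/510 = -50/17; c = (130·(-72) − 20·(-420))/510 = -32/17.

m = -2.941, c = -1.882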